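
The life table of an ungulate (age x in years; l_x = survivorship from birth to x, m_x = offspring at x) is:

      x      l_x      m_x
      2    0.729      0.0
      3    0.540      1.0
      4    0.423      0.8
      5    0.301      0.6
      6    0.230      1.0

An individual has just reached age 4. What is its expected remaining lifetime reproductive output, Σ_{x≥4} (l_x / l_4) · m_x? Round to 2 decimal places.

1.77

l_4 = 0.423. Conditional survival from age 4 to x is l_x / l_4.
  x=4: (0.423/0.423) × 0.8 = 0.8000
  x=5: (0.301/0.423) × 0.6 = 0.4270
  x=6: (0.230/0.423) × 1.0 = 0.5437
Sum = 0.8000 + 0.4270 + 0.5437 = 1.7707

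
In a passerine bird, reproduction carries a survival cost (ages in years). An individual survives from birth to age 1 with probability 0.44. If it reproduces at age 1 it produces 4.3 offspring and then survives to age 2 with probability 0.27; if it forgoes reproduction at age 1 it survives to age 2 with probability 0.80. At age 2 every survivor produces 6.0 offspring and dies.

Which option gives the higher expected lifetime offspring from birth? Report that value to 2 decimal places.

breed at age 1: R₀ = 0.44 × (4.3 + 0.27 × 6.0) = 0.44 × 5.9200 = 2.6048
delay to age 2: R₀ = 0.44 × (0.80 × 6.0) = 0.44 × 4.8000 = 2.1120
Higher: breed at age 1 (2.6048).

2.60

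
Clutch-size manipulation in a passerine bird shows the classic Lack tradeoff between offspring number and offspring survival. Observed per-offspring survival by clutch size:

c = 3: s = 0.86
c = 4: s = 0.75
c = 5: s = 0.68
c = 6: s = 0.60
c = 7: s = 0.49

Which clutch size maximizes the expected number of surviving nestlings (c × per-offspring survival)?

Expected surviving nestlings = c × s(c):
  c=3: 3 × 0.86 = 2.580
  c=4: 4 × 0.75 = 3.000
  c=5: 5 × 0.68 = 3.400
  c=6: 6 × 0.60 = 3.600
  c=7: 7 × 0.49 = 3.430
Maximum at c = 6 (3.600 surviving nestlings).

6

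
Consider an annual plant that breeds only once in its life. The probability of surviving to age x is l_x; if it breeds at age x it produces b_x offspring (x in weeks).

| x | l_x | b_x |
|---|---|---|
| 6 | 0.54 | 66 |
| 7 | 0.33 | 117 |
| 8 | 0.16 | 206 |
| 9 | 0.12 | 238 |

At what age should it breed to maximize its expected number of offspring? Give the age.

Expected offspring if breeding at age x = l_x × b_x:
  age 6: 0.54 × 66 = 35.640
  age 7: 0.33 × 117 = 38.610
  age 8: 0.16 × 206 = 32.960
  age 9: 0.12 × 238 = 28.560
Maximum at age 7 (38.610).

7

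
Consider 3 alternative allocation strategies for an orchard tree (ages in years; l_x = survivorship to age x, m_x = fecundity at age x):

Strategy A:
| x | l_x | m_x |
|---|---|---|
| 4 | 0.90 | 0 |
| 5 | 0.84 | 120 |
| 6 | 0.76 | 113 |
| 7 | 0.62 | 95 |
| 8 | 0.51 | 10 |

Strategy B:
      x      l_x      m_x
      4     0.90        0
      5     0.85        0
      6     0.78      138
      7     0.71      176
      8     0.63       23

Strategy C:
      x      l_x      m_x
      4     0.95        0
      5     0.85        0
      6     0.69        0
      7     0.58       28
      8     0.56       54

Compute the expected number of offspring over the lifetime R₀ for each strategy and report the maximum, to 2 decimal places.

Strategy A: R₀ = 0.90×0 + 0.84×120 + 0.76×113 + 0.62×95 + 0.51×10 = 250.6800
Strategy B: R₀ = 0.90×0 + 0.85×0 + 0.78×138 + 0.71×176 + 0.63×23 = 247.0900
Strategy C: R₀ = 0.95×0 + 0.85×0 + 0.69×0 + 0.58×28 + 0.56×54 = 46.4800
Highest R₀: strategy A with 250.6800.

250.68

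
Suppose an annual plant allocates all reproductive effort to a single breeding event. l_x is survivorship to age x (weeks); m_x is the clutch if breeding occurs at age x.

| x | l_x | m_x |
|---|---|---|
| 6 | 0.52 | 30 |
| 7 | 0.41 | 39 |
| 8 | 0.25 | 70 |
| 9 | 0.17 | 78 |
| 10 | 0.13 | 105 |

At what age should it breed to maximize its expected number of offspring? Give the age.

Expected offspring if breeding at age x = l_x × m_x:
  age 6: 0.52 × 30 = 15.600
  age 7: 0.41 × 39 = 15.990
  age 8: 0.25 × 70 = 17.500
  age 9: 0.17 × 78 = 13.260
  age 10: 0.13 × 105 = 13.650
Maximum at age 8 (17.500).

8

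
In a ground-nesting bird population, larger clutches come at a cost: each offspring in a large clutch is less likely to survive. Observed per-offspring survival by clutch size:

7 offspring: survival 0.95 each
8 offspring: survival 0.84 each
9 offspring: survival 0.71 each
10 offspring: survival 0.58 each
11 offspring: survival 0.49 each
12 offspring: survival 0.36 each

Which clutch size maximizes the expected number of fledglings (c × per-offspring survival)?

Expected fledglings = c × s(c):
  c=7: 7 × 0.95 = 6.650
  c=8: 8 × 0.84 = 6.720
  c=9: 9 × 0.71 = 6.390
  c=10: 10 × 0.58 = 5.800
  c=11: 11 × 0.49 = 5.390
  c=12: 12 × 0.36 = 4.320
Maximum at c = 8 (6.720 fledglings).

8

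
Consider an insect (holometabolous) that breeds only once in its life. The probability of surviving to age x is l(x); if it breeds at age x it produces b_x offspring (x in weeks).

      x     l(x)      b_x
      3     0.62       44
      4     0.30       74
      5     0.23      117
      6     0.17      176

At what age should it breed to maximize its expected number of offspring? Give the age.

Expected offspring if breeding at age x = l(x) × b_x:
  age 3: 0.62 × 44 = 27.280
  age 4: 0.30 × 74 = 22.200
  age 5: 0.23 × 117 = 26.910
  age 6: 0.17 × 176 = 29.920
Maximum at age 6 (29.920).

6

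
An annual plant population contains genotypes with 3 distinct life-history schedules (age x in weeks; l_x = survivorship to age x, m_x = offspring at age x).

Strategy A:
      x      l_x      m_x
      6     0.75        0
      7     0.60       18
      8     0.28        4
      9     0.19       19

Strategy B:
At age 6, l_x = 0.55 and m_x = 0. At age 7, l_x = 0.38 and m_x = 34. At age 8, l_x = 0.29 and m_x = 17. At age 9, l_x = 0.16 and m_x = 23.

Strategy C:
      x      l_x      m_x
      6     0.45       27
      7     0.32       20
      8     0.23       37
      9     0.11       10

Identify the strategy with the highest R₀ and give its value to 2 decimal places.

28.16

Strategy A: R₀ = 0.75×0 + 0.60×18 + 0.28×4 + 0.19×19 = 15.5300
Strategy B: R₀ = 0.55×0 + 0.38×34 + 0.29×17 + 0.16×23 = 21.5300
Strategy C: R₀ = 0.45×27 + 0.32×20 + 0.23×37 + 0.11×10 = 28.1600
Highest R₀: strategy C with 28.1600.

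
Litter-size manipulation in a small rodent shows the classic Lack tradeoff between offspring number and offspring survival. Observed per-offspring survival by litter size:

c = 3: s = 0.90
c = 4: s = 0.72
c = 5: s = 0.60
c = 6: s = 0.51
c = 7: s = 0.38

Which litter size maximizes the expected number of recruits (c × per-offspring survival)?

6

Expected recruits = c × s(c):
  c=3: 3 × 0.90 = 2.700
  c=4: 4 × 0.72 = 2.880
  c=5: 5 × 0.60 = 3.000
  c=6: 6 × 0.51 = 3.060
  c=7: 7 × 0.38 = 2.660
Maximum at c = 6 (3.060 recruits).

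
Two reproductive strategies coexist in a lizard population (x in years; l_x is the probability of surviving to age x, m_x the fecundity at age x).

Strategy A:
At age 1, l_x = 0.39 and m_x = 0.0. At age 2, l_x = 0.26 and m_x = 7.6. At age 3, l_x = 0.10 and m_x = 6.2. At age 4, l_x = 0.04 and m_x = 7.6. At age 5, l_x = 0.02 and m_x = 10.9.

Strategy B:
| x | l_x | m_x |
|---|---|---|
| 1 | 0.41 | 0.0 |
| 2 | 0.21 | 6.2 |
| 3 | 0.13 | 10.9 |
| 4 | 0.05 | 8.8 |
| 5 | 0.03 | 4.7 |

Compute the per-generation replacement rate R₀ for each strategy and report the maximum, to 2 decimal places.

3.30

Strategy A: R₀ = 0.39×0.0 + 0.26×7.6 + 0.10×6.2 + 0.04×7.6 + 0.02×10.9 = 3.1180
Strategy B: R₀ = 0.41×0.0 + 0.21×6.2 + 0.13×10.9 + 0.05×8.8 + 0.03×4.7 = 3.3000
Highest R₀: strategy B with 3.3000.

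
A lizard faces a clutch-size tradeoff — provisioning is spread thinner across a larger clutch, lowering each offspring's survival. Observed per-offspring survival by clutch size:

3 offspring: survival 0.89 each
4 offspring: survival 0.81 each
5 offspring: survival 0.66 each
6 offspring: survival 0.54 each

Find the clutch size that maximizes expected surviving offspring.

5

Expected surviving offspring = c × s(c):
  c=3: 3 × 0.89 = 2.670
  c=4: 4 × 0.81 = 3.240
  c=5: 5 × 0.66 = 3.300
  c=6: 6 × 0.54 = 3.240
Maximum at c = 5 (3.300 surviving offspring).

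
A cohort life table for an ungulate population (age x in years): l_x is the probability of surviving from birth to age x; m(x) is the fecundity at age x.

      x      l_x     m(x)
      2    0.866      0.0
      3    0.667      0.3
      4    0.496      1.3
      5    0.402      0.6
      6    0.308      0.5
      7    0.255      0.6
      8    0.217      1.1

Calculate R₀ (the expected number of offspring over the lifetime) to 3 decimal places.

R₀ = Σ l_x m(x):
  age 2: 0.866 × 0.0 = 0.0000
  age 3: 0.667 × 0.3 = 0.2001
  age 4: 0.496 × 1.3 = 0.6448
  age 5: 0.402 × 0.6 = 0.2412
  age 6: 0.308 × 0.5 = 0.1540
  age 7: 0.255 × 0.6 = 0.1530
  age 8: 0.217 × 1.1 = 0.2387
R₀ = 0.0000 + 0.2001 + 0.6448 + 0.2412 + 0.1540 + 0.1530 + 0.2387 = 1.6318

1.632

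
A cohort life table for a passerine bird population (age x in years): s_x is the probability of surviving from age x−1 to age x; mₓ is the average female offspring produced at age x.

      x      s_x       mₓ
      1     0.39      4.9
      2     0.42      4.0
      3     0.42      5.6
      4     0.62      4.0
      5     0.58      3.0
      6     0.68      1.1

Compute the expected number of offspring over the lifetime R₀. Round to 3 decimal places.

Survivorship from birth: l_x = s_1·s_2·…·s_x.
  l_1 = 0.39000
  l_2 = 0.16380
  l_3 = 0.06880
  l_4 = 0.04265
  l_5 = 0.02474
  l_6 = 0.01682
R₀ = Σ l_x mₓ:
  age 1: 0.39000 × 4.9 = 1.9110
  age 2: 0.16380 × 4.0 = 0.6552
  age 3: 0.06880 × 5.6 = 0.3853
  age 4: 0.04265 × 4.0 = 0.1706
  age 5: 0.02474 × 3.0 = 0.0742
  age 6: 0.01682 × 1.1 = 0.0185
R₀ = 1.9110 + 0.6552 + 0.3853 + 0.1706 + 0.0742 + 0.0185 = 3.2148

3.215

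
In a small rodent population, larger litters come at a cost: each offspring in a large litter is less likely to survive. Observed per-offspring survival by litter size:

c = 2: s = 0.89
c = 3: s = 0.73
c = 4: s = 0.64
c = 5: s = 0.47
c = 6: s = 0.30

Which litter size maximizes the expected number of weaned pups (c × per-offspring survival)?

4

Expected weaned pups = c × s(c):
  c=2: 2 × 0.89 = 1.780
  c=3: 3 × 0.73 = 2.190
  c=4: 4 × 0.64 = 2.560
  c=5: 5 × 0.47 = 2.350
  c=6: 6 × 0.30 = 1.800
Maximum at c = 4 (2.560 weaned pups).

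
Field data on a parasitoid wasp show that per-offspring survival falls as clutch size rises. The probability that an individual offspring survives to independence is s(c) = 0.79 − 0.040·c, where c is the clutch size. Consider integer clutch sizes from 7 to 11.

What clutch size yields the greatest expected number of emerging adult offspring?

Expected emerging adult offspring = c × s(c):
  c=7: 7 × 0.510 = 3.570
  c=8: 8 × 0.470 = 3.760
  c=9: 9 × 0.430 = 3.870
  c=10: 10 × 0.390 = 3.900
  c=11: 11 × 0.350 = 3.850
Maximum at c = 10 (3.900 emerging adult offspring).

10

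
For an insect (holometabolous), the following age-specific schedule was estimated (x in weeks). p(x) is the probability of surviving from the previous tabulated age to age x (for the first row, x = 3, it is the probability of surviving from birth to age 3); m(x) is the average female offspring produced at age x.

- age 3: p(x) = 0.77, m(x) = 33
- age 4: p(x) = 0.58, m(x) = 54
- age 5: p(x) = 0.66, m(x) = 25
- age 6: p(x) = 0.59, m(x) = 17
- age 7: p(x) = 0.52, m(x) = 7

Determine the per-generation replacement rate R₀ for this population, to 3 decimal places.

Survivorship from birth: l_x = p_3·p_4·…·p_x.
  l_3 = 0.77000
  l_4 = 0.44660
  l_5 = 0.29476
  l_6 = 0.17391
  l_7 = 0.09043
R₀ = Σ l_x m(x):
  age 3: 0.77000 × 33 = 25.4100
  age 4: 0.44660 × 54 = 24.1164
  age 5: 0.29476 × 25 = 7.3690
  age 6: 0.17391 × 17 = 2.9565
  age 7: 0.09043 × 7 = 0.6330
R₀ = 25.4100 + 24.1164 + 7.3690 + 2.9565 + 0.6330 = 60.4849

60.485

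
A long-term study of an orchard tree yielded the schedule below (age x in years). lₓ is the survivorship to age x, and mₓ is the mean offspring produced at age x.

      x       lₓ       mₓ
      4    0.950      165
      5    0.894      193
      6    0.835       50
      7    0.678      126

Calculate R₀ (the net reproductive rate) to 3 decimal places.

R₀ = Σ lₓ mₓ:
  age 4: 0.950 × 165 = 156.7500
  age 5: 0.894 × 193 = 172.5420
  age 6: 0.835 × 50 = 41.7500
  age 7: 0.678 × 126 = 85.4280
R₀ = 156.7500 + 172.5420 + 41.7500 + 85.4280 = 456.4700

456.470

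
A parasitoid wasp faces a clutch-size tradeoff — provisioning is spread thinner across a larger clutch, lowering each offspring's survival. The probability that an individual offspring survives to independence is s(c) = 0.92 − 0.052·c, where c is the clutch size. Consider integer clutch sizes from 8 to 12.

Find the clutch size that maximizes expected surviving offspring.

9

Expected surviving offspring = c × s(c):
  c=8: 8 × 0.504 = 4.032
  c=9: 9 × 0.452 = 4.068
  c=10: 10 × 0.400 = 4.000
  c=11: 11 × 0.348 = 3.828
  c=12: 12 × 0.296 = 3.552
Maximum at c = 9 (4.068 surviving offspring).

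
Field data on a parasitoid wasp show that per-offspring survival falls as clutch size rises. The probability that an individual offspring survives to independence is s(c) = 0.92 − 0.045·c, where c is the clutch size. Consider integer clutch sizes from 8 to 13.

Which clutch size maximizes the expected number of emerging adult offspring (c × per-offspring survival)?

Expected emerging adult offspring = c × s(c):
  c=8: 8 × 0.560 = 4.480
  c=9: 9 × 0.515 = 4.635
  c=10: 10 × 0.470 = 4.700
  c=11: 11 × 0.425 = 4.675
  c=12: 12 × 0.380 = 4.560
  c=13: 13 × 0.335 = 4.355
Maximum at c = 10 (4.700 emerging adult offspring).

10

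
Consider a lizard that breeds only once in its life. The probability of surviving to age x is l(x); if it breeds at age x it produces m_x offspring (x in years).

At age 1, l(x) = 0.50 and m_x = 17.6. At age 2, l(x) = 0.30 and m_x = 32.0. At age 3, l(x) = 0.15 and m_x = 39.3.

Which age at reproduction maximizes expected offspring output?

2

Expected offspring if breeding at age x = l(x) × m_x:
  age 1: 0.50 × 17.6 = 8.800
  age 2: 0.30 × 32.0 = 9.600
  age 3: 0.15 × 39.3 = 5.895
Maximum at age 2 (9.600).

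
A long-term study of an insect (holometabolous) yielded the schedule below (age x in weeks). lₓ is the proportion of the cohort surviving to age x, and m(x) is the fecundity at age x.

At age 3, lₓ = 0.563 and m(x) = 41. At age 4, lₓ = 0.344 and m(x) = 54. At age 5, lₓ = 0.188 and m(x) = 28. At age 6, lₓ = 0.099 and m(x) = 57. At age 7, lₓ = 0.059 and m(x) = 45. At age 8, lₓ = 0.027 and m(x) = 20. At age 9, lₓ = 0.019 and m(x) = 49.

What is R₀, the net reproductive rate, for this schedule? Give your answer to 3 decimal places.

R₀ = Σ lₓ m(x):
  age 3: 0.563 × 41 = 23.0830
  age 4: 0.344 × 54 = 18.5760
  age 5: 0.188 × 28 = 5.2640
  age 6: 0.099 × 57 = 5.6430
  age 7: 0.059 × 45 = 2.6550
  age 8: 0.027 × 20 = 0.5400
  age 9: 0.019 × 49 = 0.9310
R₀ = 23.0830 + 18.5760 + 5.2640 + 5.6430 + 2.6550 + 0.5400 + 0.9310 = 56.6920

56.692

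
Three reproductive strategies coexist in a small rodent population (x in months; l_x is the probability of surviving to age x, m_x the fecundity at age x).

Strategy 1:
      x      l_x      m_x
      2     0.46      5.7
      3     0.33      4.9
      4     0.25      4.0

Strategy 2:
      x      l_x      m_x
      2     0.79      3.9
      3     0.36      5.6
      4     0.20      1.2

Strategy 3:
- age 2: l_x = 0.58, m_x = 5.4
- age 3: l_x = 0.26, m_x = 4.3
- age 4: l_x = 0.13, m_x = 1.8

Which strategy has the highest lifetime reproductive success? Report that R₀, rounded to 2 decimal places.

Strategy 1: R₀ = 0.46×5.7 + 0.33×4.9 + 0.25×4.0 = 5.2390
Strategy 2: R₀ = 0.79×3.9 + 0.36×5.6 + 0.20×1.2 = 5.3370
Strategy 3: R₀ = 0.58×5.4 + 0.26×4.3 + 0.13×1.8 = 4.4840
Highest R₀: strategy 2 with 5.3370.

5.34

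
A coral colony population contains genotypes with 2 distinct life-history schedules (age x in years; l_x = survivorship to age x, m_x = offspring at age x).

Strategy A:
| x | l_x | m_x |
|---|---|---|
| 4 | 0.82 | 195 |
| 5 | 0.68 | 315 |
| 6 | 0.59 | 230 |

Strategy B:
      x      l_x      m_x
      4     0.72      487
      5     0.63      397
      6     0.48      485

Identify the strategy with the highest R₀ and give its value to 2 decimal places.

833.55

Strategy A: R₀ = 0.82×195 + 0.68×315 + 0.59×230 = 509.8000
Strategy B: R₀ = 0.72×487 + 0.63×397 + 0.48×485 = 833.5500
Highest R₀: strategy B with 833.5500.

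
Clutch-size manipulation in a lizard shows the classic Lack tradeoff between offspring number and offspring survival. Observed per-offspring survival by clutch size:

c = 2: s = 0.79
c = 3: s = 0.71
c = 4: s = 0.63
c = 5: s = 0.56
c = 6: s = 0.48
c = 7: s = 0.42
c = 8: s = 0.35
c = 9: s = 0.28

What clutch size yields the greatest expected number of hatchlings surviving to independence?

Expected hatchlings surviving to independence = c × s(c):
  c=2: 2 × 0.79 = 1.580
  c=3: 3 × 0.71 = 2.130
  c=4: 4 × 0.63 = 2.520
  c=5: 5 × 0.56 = 2.800
  c=6: 6 × 0.48 = 2.880
  c=7: 7 × 0.42 = 2.940
  c=8: 8 × 0.35 = 2.800
  c=9: 9 × 0.28 = 2.520
Maximum at c = 7 (2.940 hatchlings surviving to independence).

7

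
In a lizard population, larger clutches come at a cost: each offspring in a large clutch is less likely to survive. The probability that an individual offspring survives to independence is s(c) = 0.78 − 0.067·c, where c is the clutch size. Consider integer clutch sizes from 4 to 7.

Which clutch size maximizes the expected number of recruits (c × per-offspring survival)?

Expected recruits = c × s(c):
  c=4: 4 × 0.512 = 2.048
  c=5: 5 × 0.445 = 2.225
  c=6: 6 × 0.378 = 2.268
  c=7: 7 × 0.311 = 2.177
Maximum at c = 6 (2.268 recruits).

6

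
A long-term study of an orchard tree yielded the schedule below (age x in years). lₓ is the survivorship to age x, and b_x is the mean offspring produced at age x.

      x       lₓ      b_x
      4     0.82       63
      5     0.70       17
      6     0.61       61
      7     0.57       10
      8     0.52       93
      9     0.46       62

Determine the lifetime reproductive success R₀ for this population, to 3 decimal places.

183.350

R₀ = Σ lₓ b_x:
  age 4: 0.82 × 63 = 51.6600
  age 5: 0.70 × 17 = 11.9000
  age 6: 0.61 × 61 = 37.2100
  age 7: 0.57 × 10 = 5.7000
  age 8: 0.52 × 93 = 48.3600
  age 9: 0.46 × 62 = 28.5200
R₀ = 51.6600 + 11.9000 + 37.2100 + 5.7000 + 48.3600 + 28.5200 = 183.3500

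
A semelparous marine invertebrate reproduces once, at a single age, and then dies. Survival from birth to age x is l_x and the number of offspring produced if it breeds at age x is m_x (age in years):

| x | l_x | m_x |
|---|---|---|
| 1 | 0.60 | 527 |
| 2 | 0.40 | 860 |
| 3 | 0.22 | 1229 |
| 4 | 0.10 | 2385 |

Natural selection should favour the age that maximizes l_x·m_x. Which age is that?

Expected offspring if breeding at age x = l_x × m_x:
  age 1: 0.60 × 527 = 316.200
  age 2: 0.40 × 860 = 344.000
  age 3: 0.22 × 1229 = 270.380
  age 4: 0.10 × 2385 = 238.500
Maximum at age 2 (344.000).

2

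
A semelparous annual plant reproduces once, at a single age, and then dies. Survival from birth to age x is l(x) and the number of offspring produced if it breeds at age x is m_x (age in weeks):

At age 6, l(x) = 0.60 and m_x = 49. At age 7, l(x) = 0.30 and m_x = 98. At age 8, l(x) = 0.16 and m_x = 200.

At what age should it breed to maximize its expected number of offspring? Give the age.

Expected offspring if breeding at age x = l(x) × m_x:
  age 6: 0.60 × 49 = 29.400
  age 7: 0.30 × 98 = 29.400
  age 8: 0.16 × 200 = 32.000
Maximum at age 8 (32.000).

8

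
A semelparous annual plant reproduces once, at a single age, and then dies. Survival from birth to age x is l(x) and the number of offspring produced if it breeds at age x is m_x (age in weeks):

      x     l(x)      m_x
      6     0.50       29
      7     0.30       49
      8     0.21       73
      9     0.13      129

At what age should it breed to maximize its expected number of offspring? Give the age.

9

Expected offspring if breeding at age x = l(x) × m_x:
  age 6: 0.50 × 29 = 14.500
  age 7: 0.30 × 49 = 14.700
  age 8: 0.21 × 73 = 15.330
  age 9: 0.13 × 129 = 16.770
Maximum at age 9 (16.770).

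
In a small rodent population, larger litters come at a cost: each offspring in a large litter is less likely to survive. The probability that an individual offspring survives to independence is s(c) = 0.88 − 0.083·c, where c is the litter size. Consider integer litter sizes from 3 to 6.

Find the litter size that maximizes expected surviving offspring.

Expected surviving offspring = c × s(c):
  c=3: 3 × 0.631 = 1.893
  c=4: 4 × 0.548 = 2.192
  c=5: 5 × 0.465 = 2.325
  c=6: 6 × 0.382 = 2.292
Maximum at c = 5 (2.325 surviving offspring).

5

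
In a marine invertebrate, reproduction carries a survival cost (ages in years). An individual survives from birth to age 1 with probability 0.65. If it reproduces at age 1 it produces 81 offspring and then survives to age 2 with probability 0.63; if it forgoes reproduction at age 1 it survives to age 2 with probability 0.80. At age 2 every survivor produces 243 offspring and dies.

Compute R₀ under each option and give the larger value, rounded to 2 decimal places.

152.16

breed at age 1: R₀ = 0.65 × (81 + 0.63 × 243) = 0.65 × 234.0900 = 152.1585
delay to age 2: R₀ = 0.65 × (0.80 × 243) = 0.65 × 194.4000 = 126.3600
Higher: breed at age 1 (152.1585).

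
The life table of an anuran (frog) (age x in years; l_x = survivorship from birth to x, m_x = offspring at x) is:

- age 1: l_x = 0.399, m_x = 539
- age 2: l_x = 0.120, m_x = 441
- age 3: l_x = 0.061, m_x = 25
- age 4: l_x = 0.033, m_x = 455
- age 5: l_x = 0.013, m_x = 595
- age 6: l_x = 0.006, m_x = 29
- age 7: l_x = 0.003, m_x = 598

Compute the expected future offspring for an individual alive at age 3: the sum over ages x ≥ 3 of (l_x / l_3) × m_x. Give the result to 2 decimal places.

430.21

l_3 = 0.061. Conditional survival from age 3 to x is l_x / l_3.
  x=3: (0.061/0.061) × 25 = 25.0000
  x=4: (0.033/0.061) × 455 = 246.1475
  x=5: (0.013/0.061) × 595 = 126.8033
  x=6: (0.006/0.061) × 29 = 2.8525
  x=7: (0.003/0.061) × 598 = 29.4098
Sum = 25.0000 + 246.1475 + 126.8033 + 2.8525 + 29.4098 = 430.2131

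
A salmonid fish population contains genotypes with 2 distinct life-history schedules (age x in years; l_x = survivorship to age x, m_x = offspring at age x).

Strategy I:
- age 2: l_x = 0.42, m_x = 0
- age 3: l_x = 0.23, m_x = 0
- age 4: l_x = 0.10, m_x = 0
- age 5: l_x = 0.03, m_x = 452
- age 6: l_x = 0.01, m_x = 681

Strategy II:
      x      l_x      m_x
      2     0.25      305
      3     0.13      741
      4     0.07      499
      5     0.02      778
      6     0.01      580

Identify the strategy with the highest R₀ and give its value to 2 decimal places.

Strategy I: R₀ = 0.42×0 + 0.23×0 + 0.10×0 + 0.03×452 + 0.01×681 = 20.3700
Strategy II: R₀ = 0.25×305 + 0.13×741 + 0.07×499 + 0.02×778 + 0.01×580 = 228.8700
Highest R₀: strategy II with 228.8700.

228.87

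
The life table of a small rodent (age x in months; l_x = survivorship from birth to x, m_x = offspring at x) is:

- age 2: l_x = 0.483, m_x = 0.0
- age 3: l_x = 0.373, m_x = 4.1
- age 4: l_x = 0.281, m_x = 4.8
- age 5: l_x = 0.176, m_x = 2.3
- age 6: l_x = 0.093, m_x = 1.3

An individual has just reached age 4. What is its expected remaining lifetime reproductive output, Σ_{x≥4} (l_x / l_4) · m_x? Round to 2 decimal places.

l_4 = 0.281. Conditional survival from age 4 to x is l_x / l_4.
  x=4: (0.281/0.281) × 4.8 = 4.8000
  x=5: (0.176/0.281) × 2.3 = 1.4406
  x=6: (0.093/0.281) × 1.3 = 0.4302
Sum = 4.8000 + 1.4406 + 0.4302 = 6.6708

6.67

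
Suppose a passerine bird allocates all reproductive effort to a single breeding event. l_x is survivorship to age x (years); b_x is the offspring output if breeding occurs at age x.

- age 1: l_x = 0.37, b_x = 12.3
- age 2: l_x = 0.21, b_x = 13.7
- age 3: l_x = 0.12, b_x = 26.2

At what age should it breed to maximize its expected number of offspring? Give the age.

1

Expected offspring if breeding at age x = l_x × b_x:
  age 1: 0.37 × 12.3 = 4.551
  age 2: 0.21 × 13.7 = 2.877
  age 3: 0.12 × 26.2 = 3.144
Maximum at age 1 (4.551).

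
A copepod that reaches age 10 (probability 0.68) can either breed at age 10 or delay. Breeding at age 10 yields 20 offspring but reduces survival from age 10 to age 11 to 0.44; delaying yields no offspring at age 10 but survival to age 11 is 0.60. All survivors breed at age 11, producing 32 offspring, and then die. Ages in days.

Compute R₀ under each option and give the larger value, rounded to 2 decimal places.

23.17

breed at age 10: R₀ = 0.68 × (20 + 0.44 × 32) = 0.68 × 34.0800 = 23.1744
delay to age 11: R₀ = 0.68 × (0.60 × 32) = 0.68 × 19.2000 = 13.0560
Higher: breed at age 10 (23.1744).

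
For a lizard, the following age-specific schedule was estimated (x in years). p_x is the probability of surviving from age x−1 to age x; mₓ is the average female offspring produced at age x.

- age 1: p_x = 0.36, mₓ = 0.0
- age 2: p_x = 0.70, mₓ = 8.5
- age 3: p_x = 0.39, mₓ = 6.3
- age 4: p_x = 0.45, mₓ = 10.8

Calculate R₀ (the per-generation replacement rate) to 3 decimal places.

3.239

Survivorship from birth: l_x = p_1·p_2·…·p_x.
  l_1 = 0.36000
  l_2 = 0.25200
  l_3 = 0.09828
  l_4 = 0.04423
R₀ = Σ l_x mₓ:
  age 1: 0.36000 × 0.0 = 0.0000
  age 2: 0.25200 × 8.5 = 2.1420
  age 3: 0.09828 × 6.3 = 0.6192
  age 4: 0.04423 × 10.8 = 0.4777
R₀ = 0.0000 + 2.1420 + 0.6192 + 0.4777 = 3.2388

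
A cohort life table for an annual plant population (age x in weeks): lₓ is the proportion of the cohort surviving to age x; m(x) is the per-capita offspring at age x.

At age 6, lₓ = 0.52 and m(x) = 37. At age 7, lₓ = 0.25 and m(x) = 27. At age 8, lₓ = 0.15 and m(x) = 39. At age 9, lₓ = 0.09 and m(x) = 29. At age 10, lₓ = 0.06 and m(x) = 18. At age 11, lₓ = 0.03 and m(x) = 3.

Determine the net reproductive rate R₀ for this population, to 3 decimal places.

35.620

R₀ = Σ lₓ m(x):
  age 6: 0.52 × 37 = 19.2400
  age 7: 0.25 × 27 = 6.7500
  age 8: 0.15 × 39 = 5.8500
  age 9: 0.09 × 29 = 2.6100
  age 10: 0.06 × 18 = 1.0800
  age 11: 0.03 × 3 = 0.0900
R₀ = 19.2400 + 6.7500 + 5.8500 + 2.6100 + 1.0800 + 0.0900 = 35.6200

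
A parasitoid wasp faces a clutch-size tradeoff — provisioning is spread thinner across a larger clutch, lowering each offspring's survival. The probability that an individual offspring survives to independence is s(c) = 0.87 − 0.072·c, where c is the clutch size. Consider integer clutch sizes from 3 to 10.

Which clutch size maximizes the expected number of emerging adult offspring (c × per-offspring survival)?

Expected emerging adult offspring = c × s(c):
  c=3: 3 × 0.654 = 1.962
  c=4: 4 × 0.582 = 2.328
  c=5: 5 × 0.510 = 2.550
  c=6: 6 × 0.438 = 2.628
  c=7: 7 × 0.366 = 2.562
  c=8: 8 × 0.294 = 2.352
  c=9: 9 × 0.222 = 1.998
  c=10: 10 × 0.150 = 1.500
Maximum at c = 6 (2.628 emerging adult offspring).

6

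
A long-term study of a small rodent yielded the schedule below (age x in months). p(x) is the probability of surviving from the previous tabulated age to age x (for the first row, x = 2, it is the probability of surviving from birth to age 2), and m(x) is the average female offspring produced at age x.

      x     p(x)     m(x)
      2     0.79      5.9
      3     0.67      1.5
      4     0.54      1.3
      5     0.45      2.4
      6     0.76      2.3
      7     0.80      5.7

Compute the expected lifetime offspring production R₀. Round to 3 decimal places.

Survivorship from birth: l_x = p_2·p_3·…·p_x.
  l_2 = 0.79000
  l_3 = 0.52930
  l_4 = 0.28582
  l_5 = 0.12862
  l_6 = 0.09775
  l_7 = 0.07820
R₀ = Σ l_x m(x):
  age 2: 0.79000 × 5.9 = 4.6610
  age 3: 0.52930 × 1.5 = 0.7939
  age 4: 0.28582 × 1.3 = 0.3716
  age 5: 0.12862 × 2.4 = 0.3087
  age 6: 0.09775 × 2.3 = 0.2248
  age 7: 0.07820 × 5.7 = 0.4457
R₀ = 4.6610 + 0.7939 + 0.3716 + 0.3087 + 0.2248 + 0.4457 = 6.8058

6.806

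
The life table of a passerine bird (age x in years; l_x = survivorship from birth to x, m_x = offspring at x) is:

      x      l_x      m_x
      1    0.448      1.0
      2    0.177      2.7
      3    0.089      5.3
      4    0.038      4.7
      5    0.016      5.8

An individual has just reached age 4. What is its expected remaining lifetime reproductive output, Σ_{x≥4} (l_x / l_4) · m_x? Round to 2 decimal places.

l_4 = 0.038. Conditional survival from age 4 to x is l_x / l_4.
  x=4: (0.038/0.038) × 4.7 = 4.7000
  x=5: (0.016/0.038) × 5.8 = 2.4421
Sum = 4.7000 + 2.4421 = 7.1421

7.14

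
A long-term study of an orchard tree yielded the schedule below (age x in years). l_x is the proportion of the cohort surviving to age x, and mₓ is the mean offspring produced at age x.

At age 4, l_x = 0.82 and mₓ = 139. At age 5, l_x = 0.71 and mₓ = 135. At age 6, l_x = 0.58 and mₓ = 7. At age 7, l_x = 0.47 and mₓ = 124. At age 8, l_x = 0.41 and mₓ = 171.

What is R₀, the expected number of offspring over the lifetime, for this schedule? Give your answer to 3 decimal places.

342.280

R₀ = Σ l_x mₓ:
  age 4: 0.82 × 139 = 113.9800
  age 5: 0.71 × 135 = 95.8500
  age 6: 0.58 × 7 = 4.0600
  age 7: 0.47 × 124 = 58.2800
  age 8: 0.41 × 171 = 70.1100
R₀ = 113.9800 + 95.8500 + 4.0600 + 58.2800 + 70.1100 = 342.2800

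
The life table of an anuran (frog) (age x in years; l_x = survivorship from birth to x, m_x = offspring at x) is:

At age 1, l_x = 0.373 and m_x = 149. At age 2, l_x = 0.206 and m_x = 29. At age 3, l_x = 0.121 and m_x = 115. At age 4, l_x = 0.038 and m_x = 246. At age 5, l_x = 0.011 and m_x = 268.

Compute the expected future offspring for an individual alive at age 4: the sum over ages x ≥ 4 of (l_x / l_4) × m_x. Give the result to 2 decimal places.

323.58

l_4 = 0.038. Conditional survival from age 4 to x is l_x / l_4.
  x=4: (0.038/0.038) × 246 = 246.0000
  x=5: (0.011/0.038) × 268 = 77.5789
Sum = 246.0000 + 77.5789 = 323.5789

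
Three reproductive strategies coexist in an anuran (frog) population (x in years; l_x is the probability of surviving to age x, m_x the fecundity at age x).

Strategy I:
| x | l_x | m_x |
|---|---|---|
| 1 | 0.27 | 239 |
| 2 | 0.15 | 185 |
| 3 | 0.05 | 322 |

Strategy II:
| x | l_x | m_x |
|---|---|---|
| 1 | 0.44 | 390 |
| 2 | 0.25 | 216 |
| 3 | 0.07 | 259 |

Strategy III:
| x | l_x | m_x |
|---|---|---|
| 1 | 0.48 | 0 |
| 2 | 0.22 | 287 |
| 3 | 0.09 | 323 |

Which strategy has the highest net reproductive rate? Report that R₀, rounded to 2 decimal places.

243.73

Strategy I: R₀ = 0.27×239 + 0.15×185 + 0.05×322 = 108.3800
Strategy II: R₀ = 0.44×390 + 0.25×216 + 0.07×259 = 243.7300
Strategy III: R₀ = 0.48×0 + 0.22×287 + 0.09×323 = 92.2100
Highest R₀: strategy II with 243.7300.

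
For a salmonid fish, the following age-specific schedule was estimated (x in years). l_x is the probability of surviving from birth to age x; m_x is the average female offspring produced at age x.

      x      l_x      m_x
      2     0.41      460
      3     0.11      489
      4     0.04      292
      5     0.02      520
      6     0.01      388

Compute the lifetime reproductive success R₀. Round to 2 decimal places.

268.35

R₀ = Σ l_x m_x:
  age 2: 0.41 × 460 = 188.6000
  age 3: 0.11 × 489 = 53.7900
  age 4: 0.04 × 292 = 11.6800
  age 5: 0.02 × 520 = 10.4000
  age 6: 0.01 × 388 = 3.8800
R₀ = 188.6000 + 53.7900 + 11.6800 + 10.4000 + 3.8800 = 268.3500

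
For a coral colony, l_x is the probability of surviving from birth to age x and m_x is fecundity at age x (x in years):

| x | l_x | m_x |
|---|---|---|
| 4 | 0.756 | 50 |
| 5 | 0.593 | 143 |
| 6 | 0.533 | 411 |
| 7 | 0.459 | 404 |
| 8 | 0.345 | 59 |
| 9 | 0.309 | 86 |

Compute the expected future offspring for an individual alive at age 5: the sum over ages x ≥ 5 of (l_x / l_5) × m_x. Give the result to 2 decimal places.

904.26

l_5 = 0.593. Conditional survival from age 5 to x is l_x / l_5.
  x=5: (0.593/0.593) × 143 = 143.0000
  x=6: (0.533/0.593) × 411 = 369.4148
  x=7: (0.459/0.593) × 404 = 312.7083
  x=8: (0.345/0.593) × 59 = 34.3255
  x=9: (0.309/0.593) × 86 = 44.8128
Sum = 143.0000 + 369.4148 + 312.7083 + 34.3255 + 44.8128 = 904.2614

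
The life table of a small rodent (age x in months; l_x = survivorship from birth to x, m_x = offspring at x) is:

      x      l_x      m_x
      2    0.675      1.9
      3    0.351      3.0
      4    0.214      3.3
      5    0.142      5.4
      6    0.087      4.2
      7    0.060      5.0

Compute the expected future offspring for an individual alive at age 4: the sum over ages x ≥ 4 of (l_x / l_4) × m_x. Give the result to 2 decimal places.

9.99

l_4 = 0.214. Conditional survival from age 4 to x is l_x / l_4.
  x=4: (0.214/0.214) × 3.3 = 3.3000
  x=5: (0.142/0.214) × 5.4 = 3.5832
  x=6: (0.087/0.214) × 4.2 = 1.7075
  x=7: (0.060/0.214) × 5.0 = 1.4019
Sum = 3.3000 + 3.5832 + 1.7075 + 1.4019 = 9.9925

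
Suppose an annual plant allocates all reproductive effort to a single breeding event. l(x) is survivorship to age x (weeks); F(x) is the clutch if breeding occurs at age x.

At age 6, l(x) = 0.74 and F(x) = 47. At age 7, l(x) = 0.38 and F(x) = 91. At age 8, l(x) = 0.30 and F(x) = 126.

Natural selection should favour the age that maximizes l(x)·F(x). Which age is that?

Expected offspring if breeding at age x = l(x) × F(x):
  age 6: 0.74 × 47 = 34.780
  age 7: 0.38 × 91 = 34.580
  age 8: 0.30 × 126 = 37.800
Maximum at age 8 (37.800).

8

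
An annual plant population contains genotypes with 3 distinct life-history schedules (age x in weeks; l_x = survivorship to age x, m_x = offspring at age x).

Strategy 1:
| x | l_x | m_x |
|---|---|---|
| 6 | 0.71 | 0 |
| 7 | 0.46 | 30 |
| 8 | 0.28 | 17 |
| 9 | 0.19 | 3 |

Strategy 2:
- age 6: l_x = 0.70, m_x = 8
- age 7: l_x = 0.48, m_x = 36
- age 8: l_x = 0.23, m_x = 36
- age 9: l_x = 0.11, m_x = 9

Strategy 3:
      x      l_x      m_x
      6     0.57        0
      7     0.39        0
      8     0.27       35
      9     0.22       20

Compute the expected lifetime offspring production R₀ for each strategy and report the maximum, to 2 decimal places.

Strategy 1: R₀ = 0.71×0 + 0.46×30 + 0.28×17 + 0.19×3 = 19.1300
Strategy 2: R₀ = 0.70×8 + 0.48×36 + 0.23×36 + 0.11×9 = 32.1500
Strategy 3: R₀ = 0.57×0 + 0.39×0 + 0.27×35 + 0.22×20 = 13.8500
Highest R₀: strategy 2 with 32.1500.

32.15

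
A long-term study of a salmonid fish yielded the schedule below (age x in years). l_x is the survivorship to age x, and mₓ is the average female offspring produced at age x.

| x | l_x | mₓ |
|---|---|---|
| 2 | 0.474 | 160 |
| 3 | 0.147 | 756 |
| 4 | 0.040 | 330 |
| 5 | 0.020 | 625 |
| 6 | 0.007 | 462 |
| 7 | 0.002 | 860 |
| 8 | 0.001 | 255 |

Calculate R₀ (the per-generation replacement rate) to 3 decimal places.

217.881

R₀ = Σ l_x mₓ:
  age 2: 0.474 × 160 = 75.8400
  age 3: 0.147 × 756 = 111.1320
  age 4: 0.040 × 330 = 13.2000
  age 5: 0.020 × 625 = 12.5000
  age 6: 0.007 × 462 = 3.2340
  age 7: 0.002 × 860 = 1.7200
  age 8: 0.001 × 255 = 0.2550
R₀ = 75.8400 + 111.1320 + 13.2000 + 12.5000 + 3.2340 + 1.7200 + 0.2550 = 217.8810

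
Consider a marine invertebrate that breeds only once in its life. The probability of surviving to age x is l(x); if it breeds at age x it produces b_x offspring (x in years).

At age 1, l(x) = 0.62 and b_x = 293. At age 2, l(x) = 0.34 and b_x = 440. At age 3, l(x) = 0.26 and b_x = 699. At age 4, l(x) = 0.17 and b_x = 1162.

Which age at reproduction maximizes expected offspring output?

4

Expected offspring if breeding at age x = l(x) × b_x:
  age 1: 0.62 × 293 = 181.660
  age 2: 0.34 × 440 = 149.600
  age 3: 0.26 × 699 = 181.740
  age 4: 0.17 × 1162 = 197.540
Maximum at age 4 (197.540).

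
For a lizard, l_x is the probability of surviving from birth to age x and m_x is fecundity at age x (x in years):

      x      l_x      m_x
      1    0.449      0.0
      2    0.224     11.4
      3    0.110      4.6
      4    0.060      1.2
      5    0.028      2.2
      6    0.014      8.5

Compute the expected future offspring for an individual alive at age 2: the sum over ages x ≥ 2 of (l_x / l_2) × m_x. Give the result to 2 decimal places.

l_2 = 0.224. Conditional survival from age 2 to x is l_x / l_2.
  x=2: (0.224/0.224) × 11.4 = 11.4000
  x=3: (0.110/0.224) × 4.6 = 2.2589
  x=4: (0.060/0.224) × 1.2 = 0.3214
  x=5: (0.028/0.224) × 2.2 = 0.2750
  x=6: (0.014/0.224) × 8.5 = 0.5312
Sum = 11.4000 + 2.2589 + 0.3214 + 0.2750 + 0.5312 = 14.7866

14.79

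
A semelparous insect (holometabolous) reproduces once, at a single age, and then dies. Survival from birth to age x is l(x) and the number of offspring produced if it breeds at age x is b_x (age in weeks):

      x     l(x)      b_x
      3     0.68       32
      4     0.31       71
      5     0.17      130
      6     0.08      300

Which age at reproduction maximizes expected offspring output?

Expected offspring if breeding at age x = l(x) × b_x:
  age 3: 0.68 × 32 = 21.760
  age 4: 0.31 × 71 = 22.010
  age 5: 0.17 × 130 = 22.100
  age 6: 0.08 × 300 = 24.000
Maximum at age 6 (24.000).

6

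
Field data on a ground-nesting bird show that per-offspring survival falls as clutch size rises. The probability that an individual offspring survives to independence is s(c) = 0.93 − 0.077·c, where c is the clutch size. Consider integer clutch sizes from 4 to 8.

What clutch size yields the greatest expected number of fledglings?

Expected fledglings = c × s(c):
  c=4: 4 × 0.622 = 2.488
  c=5: 5 × 0.545 = 2.725
  c=6: 6 × 0.468 = 2.808
  c=7: 7 × 0.391 = 2.737
  c=8: 8 × 0.314 = 2.512
Maximum at c = 6 (2.808 fledglings).

6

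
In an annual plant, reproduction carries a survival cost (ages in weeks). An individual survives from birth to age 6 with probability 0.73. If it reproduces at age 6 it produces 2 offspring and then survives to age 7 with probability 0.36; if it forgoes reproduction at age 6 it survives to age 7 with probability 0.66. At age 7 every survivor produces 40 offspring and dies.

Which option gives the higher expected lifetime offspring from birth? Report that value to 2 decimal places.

19.27

breed at age 6: R₀ = 0.73 × (2 + 0.36 × 40) = 0.73 × 16.4000 = 11.9720
delay to age 7: R₀ = 0.73 × (0.66 × 40) = 0.73 × 26.4000 = 19.2720
Higher: delay to age 7 (19.2720).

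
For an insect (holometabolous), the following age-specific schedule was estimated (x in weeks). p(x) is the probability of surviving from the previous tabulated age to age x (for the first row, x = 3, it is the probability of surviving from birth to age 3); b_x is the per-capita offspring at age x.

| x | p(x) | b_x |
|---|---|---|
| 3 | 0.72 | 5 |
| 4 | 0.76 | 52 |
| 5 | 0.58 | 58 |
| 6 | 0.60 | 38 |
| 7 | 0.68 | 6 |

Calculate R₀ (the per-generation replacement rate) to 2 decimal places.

58.48

Survivorship from birth: l_x = p_3·p_4·…·p_x.
  l_3 = 0.72000
  l_4 = 0.54720
  l_5 = 0.31738
  l_6 = 0.19043
  l_7 = 0.12949
R₀ = Σ l_x b_x:
  age 3: 0.72000 × 5 = 3.6000
  age 4: 0.54720 × 52 = 28.4544
  age 5: 0.31738 × 58 = 18.4080
  age 6: 0.19043 × 38 = 7.2363
  age 7: 0.12949 × 6 = 0.7769
R₀ = 3.6000 + 28.4544 + 18.4080 + 7.2363 + 0.7769 = 58.4757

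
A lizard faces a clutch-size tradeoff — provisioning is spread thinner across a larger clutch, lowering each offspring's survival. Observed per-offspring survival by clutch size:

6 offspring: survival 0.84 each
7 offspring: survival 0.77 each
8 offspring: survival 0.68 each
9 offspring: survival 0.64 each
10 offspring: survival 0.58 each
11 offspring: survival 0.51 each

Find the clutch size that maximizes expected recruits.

Expected recruits = c × s(c):
  c=6: 6 × 0.84 = 5.040
  c=7: 7 × 0.77 = 5.390
  c=8: 8 × 0.68 = 5.440
  c=9: 9 × 0.64 = 5.760
  c=10: 10 × 0.58 = 5.800
  c=11: 11 × 0.51 = 5.610
Maximum at c = 10 (5.800 recruits).

10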